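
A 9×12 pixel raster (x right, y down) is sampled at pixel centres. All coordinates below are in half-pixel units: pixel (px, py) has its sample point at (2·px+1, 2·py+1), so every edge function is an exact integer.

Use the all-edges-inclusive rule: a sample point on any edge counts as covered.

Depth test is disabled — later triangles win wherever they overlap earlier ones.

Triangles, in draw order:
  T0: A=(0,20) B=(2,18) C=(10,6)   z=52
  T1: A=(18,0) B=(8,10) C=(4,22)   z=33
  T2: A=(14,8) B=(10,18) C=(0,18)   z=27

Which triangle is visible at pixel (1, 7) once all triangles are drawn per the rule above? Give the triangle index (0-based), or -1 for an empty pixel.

T0:
  2·area = 8  (B↔C swapped to make it positive)
  edge (0, 20)→(10, 6): d=(10,-14) inclusive
  edge (10, 6)→(2, 18): d=(-8,12) inclusive
  edge (2, 18)→(0, 20): d=(-2,2) inclusive
    (8,1)@(17, 3): e=[68,-60,0] → .  [on edge]
    (7,2)@(15, 5): e=[60,-52,0] → .  [on edge]
    (6,3)@(13, 7): e=[52,-44,0] → .  [on edge]
    (5,4)@(11, 9): e=[44,-36,0] → .  [on edge]
    (4,5)@(9, 11): e=[36,-28,0] → .  [on edge]
    (2,6)@(5, 13): e=[0,4,4] → X  [on edge]
    (3,6)@(7, 13): e=[28,-20,0] → .  [on edge]
    (2,7)@(5, 15): e=[20,-12,0] → .  [on edge]
    (1,8)@(3, 17): e=[12,-4,0] → .  [on edge]
    (0,9)@(1, 19): e=[4,4,0] → X  [on edge]
    (1,9)@(3, 19): e=[32,-20,-4] → .
    (0,10)@(1, 21): e=[24,-12,-4] → .
  covered (2 px):
    . . . . . . . . .
    . . . . . . . . .
    . . . . . . . . .
    . . . . . . . . .
    . . . . . . . . .
    . . . . . . . . .
    . . X . . . . . .
    . . . . . . . . .
    . . . . . . . . .
    X . . . . . . . .
    . . . . . . . . .
    . . . . . . . . .
T1:
  2·area = 80  (B↔C swapped to make it positive)
  edge (18, 0)→(4, 22): d=(-14,22) inclusive
  edge (4, 22)→(8, 10): d=(4,-12) inclusive
  edge (8, 10)→(18, 0): d=(10,-10) inclusive
    (5,0)@(11, 1): e=[140,0,-60] → .  [on edge]
    (8,0)@(17, 1): e=[8,72,0] → X  [on edge]
    (7,1)@(15, 3): e=[24,56,0] → X  [on edge]
    (8,1)@(17, 3): e=[-20,80,20] → .
    (6,2)@(13, 5): e=[40,40,0] → X  [on edge]
    (7,2)@(15, 5): e=[-4,64,20] → .
    (4,3)@(9, 7): e=[100,0,-20] → .  [on edge]
    (5,3)@(11, 7): e=[56,24,0] → X  [on edge]
    (7,3)@(15, 7): e=[-32,72,40] → .
    (4,4)@(9, 9): e=[72,8,0] → X  [on edge]
    (6,4)@(13, 9): e=[-16,56,40] → .
    (3,5)@(7, 11): e=[88,-8,0] → .  [on edge]
    (5,5)@(11, 11): e=[0,40,40] → X  [on edge]
    (2,6)@(5, 13): e=[104,-24,0] → .  [on edge]
    (3,6)@(7, 13): e=[60,0,20] → X  [on edge]
    (1,7)@(3, 15): e=[120,-40,0] → .  [on edge]
    (0,8)@(1, 17): e=[136,-56,0] → .  [on edge]
    (2,9)@(5, 19): e=[20,0,60] → X  [on edge]
  covered (14 px):
    . . . . . . . . X
    . . . . . . . X .
    . . . . . . X . .
    . . . . . X X . .
    . . . . X X . . .
    . . . . X X . . .
    . . . X X . . . .
    . . . X . . . . .
    . . . X . . . . .
    . . X . . . . . .
    . . . . . . . . .
    . . . . . . . . .
T2:
  2·area = 100
  edge (14, 8)→(10, 18): d=(-4,10) inclusive
  edge (10, 18)→(0, 18): d=(-10,0) inclusive
  edge (0, 18)→(14, 8): d=(14,-10) inclusive
    (6,4)@(13, 9): e=[6,90,4] → X
    (7,4)@(15, 9): e=[-14,90,24] → .
    (5,5)@(11, 11): e=[18,70,12] → X
    (6,5)@(13, 11): e=[-2,70,32] → .
    (3,6)@(7, 13): e=[50,50,0] → X  [on edge]
    (4,6)@(9, 13): e=[30,50,20] → X
    (6,6)@(13, 13): e=[-10,50,60] → .
    (2,7)@(5, 15): e=[62,30,8] → X
    (6,7)@(13, 15): e=[-18,30,88] → .
    (1,8)@(3, 17): e=[74,10,16] → X
    (5,8)@(11, 17): e=[-6,10,96] → .
    (1,9)@(3, 19): e=[66,-10,44] → .
  covered (13 px):
    . . . . . . . . .
    . . . . . . . . .
    . . . . . . . . .
    . . . . . . . . .
    . . . . . . X . .
    . . . . . X . . .
    . . . X X X . . .
    . . X X X X . . .
    . X X X X . . . .
    . . . . . . . . .
    . . . . . . . . .
    . . . . . . . . .

Z-buffer (winner per pixel, '.' = empty):
  . . . . . . . . 1
  . . . . . . . 1 .
  . . . . . . 1 . .
  . . . . . 1 1 . .
  . . . . 1 1 2 . .
  . . . . 1 2 . . .
  . . 0 2 2 2 . . .
  . . 2 2 2 2 . . .
  . 2 2 2 2 . . . .
  0 . 1 . . . . . .
  . . . . . . . . .
  . . . . . . . . .

Final: -1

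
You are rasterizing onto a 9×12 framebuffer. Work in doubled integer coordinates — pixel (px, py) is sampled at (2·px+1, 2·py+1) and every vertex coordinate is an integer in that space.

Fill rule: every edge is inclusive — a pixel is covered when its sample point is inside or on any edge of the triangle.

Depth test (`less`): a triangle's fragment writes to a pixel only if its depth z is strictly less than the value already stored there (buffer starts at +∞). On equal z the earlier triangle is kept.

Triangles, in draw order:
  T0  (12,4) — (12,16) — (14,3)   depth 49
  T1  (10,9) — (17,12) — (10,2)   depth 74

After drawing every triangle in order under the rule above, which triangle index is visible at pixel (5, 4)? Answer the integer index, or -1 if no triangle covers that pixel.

T0:
  2·area = 24  (B↔C swapped to make it positive)
  edge (12, 4)→(14, 3): d=(2,-1) inclusive
  edge (14, 3)→(12, 16): d=(-2,13) inclusive
  edge (12, 16)→(12, 4): d=(0,-12) inclusive
    (6,2)@(13, 5): e=[3,9,12] → #
    (7,2)@(15, 5): e=[5,-17,36] → ·
    (6,3)@(13, 7): e=[7,5,12] → #
    (7,3)@(15, 7): e=[9,-21,36] → ·
    (6,4)@(13, 9): e=[11,1,12] → #
    (7,4)@(15, 9): e=[13,-25,36] → ·
    (6,5)@(13, 11): e=[15,-3,12] → ·
  covered (3 px):
    · · · · · · · · ·
    · · · · · · · · ·
    · · · · · · # · ·
    · · · · · · # · ·
    · · · · · · # · ·
    · · · · · · · · ·
    · · · · · · · · ·
    · · · · · · · · ·
    · · · · · · · · ·
    · · · · · · · · ·
    · · · · · · · · ·
    · · · · · · · · ·
T1:
  2·area = 49  (B↔C swapped to make it positive)
  edge (10, 9)→(10, 2): d=(0,-7) inclusive
  edge (10, 2)→(17, 12): d=(7,10) inclusive
  edge (17, 12)→(10, 9): d=(-7,-3) inclusive
    (5,2)@(11, 5): e=[7,11,31] → #
    (6,2)@(13, 5): e=[21,-9,37] → ·
    (5,3)@(11, 7): e=[7,25,17] → #
    (6,3)@(13, 7): e=[21,5,23] → #
    (7,3)@(15, 7): e=[35,-15,29] → ·
    (5,4)@(11, 9): e=[7,39,3] → #
    (7,4)@(15, 9): e=[35,-1,15] → ·
    (5,5)@(11, 11): e=[7,53,-11] → ·
    (6,5)@(13, 11): e=[21,33,-5] → ·
    (7,5)@(15, 11): e=[35,13,1] → #
    (8,5)@(17, 11): e=[49,-7,7] → ·
    (7,6)@(15, 13): e=[35,27,-13] → ·
  covered (6 px):
    · · · · · · · · ·
    · · · · · · · · ·
    · · · · · # · · ·
    · · · · · # # · ·
    · · · · · # # · ·
    · · · · · · · # ·
    · · · · · · · · ·
    · · · · · · · · ·
    · · · · · · · · ·
    · · · · · · · · ·
    · · · · · · · · ·
    · · · · · · · · ·

Z-buffer (winner per pixel, '.' = empty):
  . . . . . . . . .
  . . . . . . . . .
  . . . . . 1 0 . .
  . . . . . 1 0 . .
  . . . . . 1 0 . .
  . . . . . . . 1 .
  . . . . . . . . .
  . . . . . . . . .
  . . . . . . . . .
  . . . . . . . . .
  . . . . . . . . .
  . . . . . . . . .

Result: 1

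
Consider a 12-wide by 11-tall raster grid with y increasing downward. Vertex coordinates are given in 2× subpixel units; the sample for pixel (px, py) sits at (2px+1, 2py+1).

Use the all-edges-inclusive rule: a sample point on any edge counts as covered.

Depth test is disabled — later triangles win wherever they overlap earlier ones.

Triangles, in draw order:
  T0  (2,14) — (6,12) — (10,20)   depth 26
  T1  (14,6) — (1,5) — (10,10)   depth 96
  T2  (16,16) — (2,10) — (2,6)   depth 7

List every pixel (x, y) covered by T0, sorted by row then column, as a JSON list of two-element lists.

T0:
  2·area = 40
  edge (2, 14)→(6, 12): d=(4,-2) inclusive
  edge (6, 12)→(10, 20): d=(4,8) inclusive
  edge (10, 20)→(2, 14): d=(-8,-6) inclusive
    (2,6)@(5, 13): e=[2,12,26] → █
    (3,6)@(7, 13): e=[6,-4,38] → ·
    (2,7)@(5, 15): e=[10,20,10] → █
    (3,7)@(7, 15): e=[14,4,22] → █
    (4,7)@(9, 15): e=[18,-12,34] → ·
    (2,8)@(5, 17): e=[18,28,-6] → ·
    (3,8)@(7, 17): e=[22,12,6] → █
    (4,8)@(9, 17): e=[26,-4,18] → ·
    (3,9)@(7, 19): e=[30,20,-10] → ·
    (4,9)@(9, 19): e=[34,4,2] → █
    (5,9)@(11, 19): e=[38,-12,14] → ·
    (4,10)@(9, 21): e=[42,12,-14] → ·
  covered (5 px):
    · · · · · · · · · · · ·
    · · · · · · · · · · · ·
    · · · · · · · · · · · ·
    · · · · · · · · · · · ·
    · · · · · · · · · · · ·
    · · · · · · · · · · · ·
    · · █ · · · · · · · · ·
    · · █ █ · · · · · · · ·
    · · · █ · · · · · · · ·
    · · · · █ · · · · · · ·
    · · · · · · · · · · · ·
T1:
  2·area = 56  (B↔C swapped to make it positive)
  edge (14, 6)→(10, 10): d=(-4,4) inclusive
  edge (10, 10)→(1, 5): d=(-9,-5) inclusive
  edge (1, 5)→(14, 6): d=(13,1) inclusive
    (9,0)@(19, 1): e=[0,126,-70] → ·  [on edge]
    (8,1)@(17, 3): e=[0,98,-42] → ·  [on edge]
    (0,2)@(1, 5): e=[56,0,0] → █  [on edge]
    (1,2)@(3, 5): e=[48,10,-2] → ·
    (7,2)@(15, 5): e=[0,70,-14] → ·  [on edge]
    (0,3)@(1, 7): e=[48,-18,26] → ·
    (2,3)@(5, 7): e=[32,2,22] → █
    (3,3)@(7, 7): e=[24,12,20] → █
    (4,3)@(9, 7): e=[16,22,18] → █
    (5,3)@(11, 7): e=[8,32,16] → █
    (6,3)@(13, 7): e=[0,42,14] → █  [on edge]
    (7,3)@(15, 7): e=[-8,52,12] → ·
    (5,4)@(11, 9): e=[0,14,42] → █  [on edge]
    (4,5)@(9, 11): e=[0,-14,70] → ·  [on edge]
    (3,6)@(7, 13): e=[0,-42,98] → ·  [on edge]
    (2,7)@(5, 15): e=[0,-70,126] → ·  [on edge]
    (9,7)@(19, 15): e=[-56,0,112] → ·  [on edge]
    (1,8)@(3, 17): e=[0,-98,154] → ·  [on edge]
    (0,9)@(1, 19): e=[0,-126,182] → ·  [on edge]
  covered (8 px):
    · · · · · · · · · · · ·
    · · · · · · · · · · · ·
    █ · · · · · · · · · · ·
    · · █ █ █ █ █ · · · · ·
    · · · · █ █ · · · · · ·
    · · · · · · · · · · · ·
    · · · · · · · · · · · ·
    · · · · · · · · · · · ·
    · · · · · · · · · · · ·
    · · · · · · · · · · · ·
    · · · · · · · · · · · ·
T2:
  2·area = 56
  edge (16, 16)→(2, 10): d=(-14,-6) inclusive
  edge (2, 10)→(2, 6): d=(0,-4) inclusive
  edge (2, 6)→(16, 16): d=(14,10) inclusive
    (1,3)@(3, 7): e=[48,4,4] → █
    (2,3)@(5, 7): e=[60,12,-16] → ·
    (1,4)@(3, 9): e=[20,4,32] → █
    (2,4)@(5, 9): e=[32,12,12] → █
    (3,4)@(7, 9): e=[44,20,-8] → ·
    (1,5)@(3, 11): e=[-8,4,60] → ·
    (2,5)@(5, 11): e=[4,12,40] → █
    (3,5)@(7, 11): e=[16,20,20] → █
    (4,5)@(9, 11): e=[28,28,0] → █  [on edge]
    (5,5)@(11, 11): e=[40,36,-20] → ·
    (2,6)@(5, 13): e=[-24,12,68] → ·
    (3,6)@(7, 13): e=[-12,20,48] → ·
    (4,6)@(9, 13): e=[0,28,28] → █  [on edge]
    (11,9)@(23, 19): e=[0,84,-28] → ·  [on edge]
    (11,10)@(23, 21): e=[-28,84,0] → ·  [on edge]
  covered (8 px):
    · · · · · · · · · · · ·
    · · · · · · · · · · · ·
    · · · · · · · · · · · ·
    · █ · · · · · · · · · ·
    · █ █ · · · · · · · · ·
    · · █ █ █ · · · · · · ·
    · · · · █ █ · · · · · ·
    · · · · · · · · · · · ·
    · · · · · · · · · · · ·
    · · · · · · · · · · · ·
    · · · · · · · · · · · ·

Answer: [[2,6],[2,7],[3,7],[3,8],[4,9]]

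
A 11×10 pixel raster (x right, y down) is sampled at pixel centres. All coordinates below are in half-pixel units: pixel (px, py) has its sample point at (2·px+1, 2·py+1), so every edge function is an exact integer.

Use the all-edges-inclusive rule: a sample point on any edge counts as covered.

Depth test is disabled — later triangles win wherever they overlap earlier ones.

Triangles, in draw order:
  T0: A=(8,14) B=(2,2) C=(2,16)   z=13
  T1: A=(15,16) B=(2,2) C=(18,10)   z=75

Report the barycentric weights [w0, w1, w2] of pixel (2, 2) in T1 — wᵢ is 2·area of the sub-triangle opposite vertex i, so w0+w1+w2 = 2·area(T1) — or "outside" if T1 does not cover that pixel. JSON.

T0:
  2·area = 84  (B↔C swapped to make it positive)
  edge (8, 14)→(2, 16): d=(-6,2) inclusive
  edge (2, 16)→(2, 2): d=(0,-14) inclusive
  edge (2, 2)→(8, 14): d=(6,12) inclusive
    (1,2)@(3, 5): e=[64,14,6] → █
    (2,2)@(5, 5): e=[60,42,-18] → ·
    (1,3)@(3, 7): e=[52,14,18] → █
    (2,3)@(5, 7): e=[48,42,-6] → ·
    (1,4)@(3, 9): e=[40,14,30] → █
    (2,4)@(5, 9): e=[36,42,6] → █
    (3,4)@(7, 9): e=[32,70,-18] → ·
    (1,5)@(3, 11): e=[28,14,42] → █
    (3,5)@(7, 11): e=[20,70,-6] → ·
    (8,5)@(17, 11): e=[0,210,-126] → ·  [on edge]
    (1,6)@(3, 13): e=[16,14,54] → █
    (3,6)@(7, 13): e=[8,70,6] → █
    (5,6)@(11, 13): e=[0,126,-42] → ·  [on edge]
    (2,7)@(5, 15): e=[0,42,42] → █  [on edge]
  covered (11 px):
    · · · · · · · · · · ·
    · · · · · · · · · · ·
    · █ · · · · · · · · ·
    · █ · · · · · · · · ·
    · █ █ · · · · · · · ·
    · █ █ · · · · · · · ·
    · █ █ █ · · · · · · ·
    · █ █ · · · · · · · ·
    · · · · · · · · · · ·
    · · · · · · · · · · ·
T1:
  2·area = 120
  edge (15, 16)→(2, 2): d=(-13,-14) inclusive
  edge (2, 2)→(18, 10): d=(16,8) inclusive
  edge (18, 10)→(15, 16): d=(-3,6) inclusive
    (1,1)@(3, 3): e=[1,8,111] → █
    (2,1)@(5, 3): e=[29,-8,99] → ·
    (1,2)@(3, 5): e=[-25,40,105] → ·
    (2,2)@(5, 5): e=[3,24,93] → █
    (3,2)@(7, 5): e=[31,8,81] → █
    (4,2)@(9, 5): e=[59,-8,69] → ·
    (2,3)@(5, 7): e=[-23,56,87] → ·
    (3,3)@(7, 7): e=[5,40,75] → █
    (4,3)@(9, 7): e=[33,24,63] → █
    (5,3)@(11, 7): e=[61,8,51] → █
    (6,3)@(13, 7): e=[89,-8,39] → ·
    (3,4)@(7, 9): e=[-21,72,69] → ·
  covered (17 px):
    · · · · · · · · · · ·
    · █ · · · · · · · · ·
    · · █ █ · · · · · · ·
    · · · █ █ █ · · · · ·
    · · · · █ █ █ █ · · ·
    · · · · · █ █ █ █ · ·
    · · · · · · █ █ · · ·
    · · · · · · · █ · · ·
    · · · · · · · · · · ·
    · · · · · · · · · · ·

Answer: [24,93,3]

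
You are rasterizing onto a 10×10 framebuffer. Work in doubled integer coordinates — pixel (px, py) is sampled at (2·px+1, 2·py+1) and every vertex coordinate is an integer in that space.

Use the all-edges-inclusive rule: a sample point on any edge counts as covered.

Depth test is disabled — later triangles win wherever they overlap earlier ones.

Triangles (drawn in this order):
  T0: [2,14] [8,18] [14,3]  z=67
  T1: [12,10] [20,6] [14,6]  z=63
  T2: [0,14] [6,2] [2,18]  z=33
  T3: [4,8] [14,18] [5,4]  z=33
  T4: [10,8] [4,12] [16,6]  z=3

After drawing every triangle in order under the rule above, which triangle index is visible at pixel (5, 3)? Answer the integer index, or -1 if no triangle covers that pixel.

T0:
  2·area = 114  (B↔C swapped to make it positive)
  edge (2, 14)→(14, 3): d=(12,-11) inclusive
  edge (14, 3)→(8, 18): d=(-6,15) inclusive
  edge (8, 18)→(2, 14): d=(-6,-4) inclusive
    (6,2)@(13, 5): e=[13,3,98] → #
    (7,2)@(15, 5): e=[35,-27,106] → ·
    (5,3)@(11, 7): e=[15,21,78] → #
    (6,3)@(13, 7): e=[37,-9,86] → ·
    (4,4)@(9, 9): e=[17,39,58] → #
    (6,4)@(13, 9): e=[61,-21,74] → ·
    (3,5)@(7, 11): e=[19,57,38] → #
    (5,5)@(11, 11): e=[63,-3,54] → ·
    (2,6)@(5, 13): e=[21,75,18] → #
    (5,6)@(11, 13): e=[87,-15,42] → ·
    (2,7)@(5, 15): e=[45,63,6] → #
    (5,7)@(11, 15): e=[111,-27,30] → ·
  covered (13 px):
    · · · · · · · · · ·
    · · · · · · · · · ·
    · · · · · · # · · ·
    · · · · · # · · · ·
    · · · · # # · · · ·
    · · · # # · · · · ·
    · · # # # · · · · ·
    · · # # # · · · · ·
    · · · # · · · · · ·
    · · · · · · · · · ·
T1:
  2·area = 24  (B↔C swapped to make it positive)
  edge (12, 10)→(14, 6): d=(2,-4) inclusive
  edge (14, 6)→(20, 6): d=(6,0) inclusive
  edge (20, 6)→(12, 10): d=(-8,4) inclusive
    (7,3)@(15, 7): e=[6,6,12] → #
    (8,3)@(17, 7): e=[14,6,4] → #
    (9,3)@(19, 7): e=[22,6,-4] → ·
    (6,4)@(13, 9): e=[2,18,4] → #
    (7,4)@(15, 9): e=[10,18,-4] → ·
    (8,4)@(17, 9): e=[18,18,-12] → ·
    (6,5)@(13, 11): e=[6,30,-12] → ·
  covered (3 px):
    · · · · · · · · · ·
    · · · · · · · · · ·
    · · · · · · · · · ·
    · · · · · · · # # ·
    · · · · · · # · · ·
    · · · · · · · · · ·
    · · · · · · · · · ·
    · · · · · · · · · ·
    · · · · · · · · · ·
    · · · · · · · · · ·
T2:
  2·area = 48
  edge (0, 14)→(6, 2): d=(6,-12) inclusive
  edge (6, 2)→(2, 18): d=(-4,16) inclusive
  edge (2, 18)→(0, 14): d=(-2,-4) inclusive
    (2,2)@(5, 5): e=[6,4,38] → #
    (3,2)@(7, 5): e=[30,-28,46] → ·
    (2,3)@(5, 7): e=[18,-4,34] → ·
    (1,4)@(3, 9): e=[6,20,22] → #
    (2,4)@(5, 9): e=[30,-12,30] → ·
    (1,5)@(3, 11): e=[18,12,18] → #
    (2,5)@(5, 11): e=[42,-20,26] → ·
    (0,6)@(1, 13): e=[6,36,6] → #
    (2,6)@(5, 13): e=[54,-28,22] → ·
    (0,7)@(1, 15): e=[18,28,2] → #
    (1,7)@(3, 15): e=[42,-4,10] → ·
    (0,8)@(1, 17): e=[30,20,-2] → ·
  covered (6 px):
    · · · · · · · · · ·
    · · · · · · · · · ·
    · · # · · · · · · ·
    · · · · · · · · · ·
    · # · · · · · · · ·
    · # · · · · · · · ·
    # # · · · · · · · ·
    # · · · · · · · · ·
    · · · · · · · · · ·
    · · · · · · · · · ·
T3:
  2·area = 50  (B↔C swapped to make it positive)
  edge (4, 8)→(5, 4): d=(1,-4) inclusive
  edge (5, 4)→(14, 18): d=(9,14) inclusive
  edge (14, 18)→(4, 8): d=(-10,-10) inclusive
    (0,2)@(1, 5): e=[-15,65,0] → ·  [on edge]
    (2,2)@(5, 5): e=[1,9,40] → #
    (3,2)@(7, 5): e=[9,-19,60] → ·
    (1,3)@(3, 7): e=[-5,55,0] → ·  [on edge]
    (2,3)@(5, 7): e=[3,27,20] → #
    (3,3)@(7, 7): e=[11,-1,40] → ·
    (2,4)@(5, 9): e=[5,45,0] → #  [on edge]
    (3,4)@(7, 9): e=[13,17,20] → #
    (4,4)@(9, 9): e=[21,-11,40] → ·
    (2,5)@(5, 11): e=[7,63,-20] → ·
    (3,5)@(7, 11): e=[15,35,0] → #  [on edge]
    (4,5)@(9, 11): e=[23,7,20] → #
    (4,6)@(9, 13): e=[25,25,0] → #  [on edge]
    (5,7)@(11, 15): e=[35,15,0] → #  [on edge]
    (6,8)@(13, 17): e=[45,5,0] → #  [on edge]
    (7,9)@(15, 19): e=[55,-5,0] → ·  [on edge]
  covered (9 px):
    · · · · · · · · · ·
    · · · · · · · · · ·
    · · # · · · · · · ·
    · · # · · · · · · ·
    · · # # · · · · · ·
    · · · # # · · · · ·
    · · · · # · · · · ·
    · · · · · # · · · ·
    · · · · · · # · · ·
    · · · · · · · · · ·
T4:
  2·area = 12  (B↔C swapped to make it positive)
  edge (10, 8)→(16, 6): d=(6,-2) inclusive
  edge (16, 6)→(4, 12): d=(-12,6) inclusive
  edge (4, 12)→(10, 8): d=(6,-4) inclusive
    (9,2)@(19, 5): e=[0,-6,18] → ·  [on edge]
    (6,3)@(13, 7): e=[0,6,6] → #  [on edge]
    (7,3)@(15, 7): e=[4,-6,14] → ·
    (3,4)@(7, 9): e=[0,18,-6] → ·  [on edge]
    (4,4)@(9, 9): e=[4,6,2] → #
    (5,4)@(11, 9): e=[8,-6,10] → ·
    (6,4)@(13, 9): e=[12,-18,18] → ·
    (0,5)@(1, 11): e=[0,30,-18] → ·  [on edge]
    (4,5)@(9, 11): e=[16,-18,14] → ·
  covered (2 px):
    · · · · · · · · · ·
    · · · · · · · · · ·
    · · · · · · · · · ·
    · · · · · · # · · ·
    · · · · # · · · · ·
    · · · · · · · · · ·
    · · · · · · · · · ·
    · · · · · · · · · ·
    · · · · · · · · · ·
    · · · · · · · · · ·

Z-buffer (winner per pixel, '.' = empty):
  . . . . . . . . . .
  . . . . . . . . . .
  . . 3 . . . 0 . . .
  . . 3 . . 0 4 1 1 .
  . 2 3 3 4 0 1 . . .
  . 2 . 3 3 . . . . .
  2 2 0 0 3 . . . . .
  2 . 0 0 0 3 . . . .
  . . . 0 . . 3 . . .
  . . . . . . . . . .

Final: 0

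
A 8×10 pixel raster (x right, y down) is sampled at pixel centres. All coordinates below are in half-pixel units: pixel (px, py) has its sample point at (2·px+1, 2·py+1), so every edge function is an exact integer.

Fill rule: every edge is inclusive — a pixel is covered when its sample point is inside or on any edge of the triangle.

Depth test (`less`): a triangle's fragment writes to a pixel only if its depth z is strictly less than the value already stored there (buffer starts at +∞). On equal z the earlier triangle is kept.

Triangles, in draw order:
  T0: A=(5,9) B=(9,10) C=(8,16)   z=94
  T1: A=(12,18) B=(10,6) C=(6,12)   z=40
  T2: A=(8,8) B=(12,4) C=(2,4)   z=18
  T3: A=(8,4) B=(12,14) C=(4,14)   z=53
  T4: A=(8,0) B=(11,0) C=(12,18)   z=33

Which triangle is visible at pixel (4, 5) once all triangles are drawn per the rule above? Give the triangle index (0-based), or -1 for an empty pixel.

T0:
  2·area = 25
  edge (5, 9)→(9, 10): d=(4,1) inclusive
  edge (9, 10)→(8, 16): d=(-1,6) inclusive
  edge (8, 16)→(5, 9): d=(-3,-7) inclusive
    (2,4)@(5, 9): e=[0,25,0] → #  [on edge]
    (3,4)@(7, 9): e=[-2,13,14] → ·
    (2,5)@(5, 11): e=[8,23,-6] → ·
    (3,5)@(7, 11): e=[6,11,8] → #
    (4,5)@(9, 11): e=[4,-1,22] → ·
    (6,5)@(13, 11): e=[0,-25,50] → ·  [on edge]
    (3,6)@(7, 13): e=[14,9,2] → #
    (4,6)@(9, 13): e=[12,-3,16] → ·
    (3,7)@(7, 15): e=[22,7,-4] → ·
  covered (3 px):
    · · · · · · · ·
    · · · · · · · ·
    · · · · · · · ·
    · · · · · · · ·
    · · # · · · · ·
    · · · # · · · ·
    · · · # · · · ·
    · · · · · · · ·
    · · · · · · · ·
    · · · · · · · ·
T1:
  2·area = 60  (B↔C swapped to make it positive)
  edge (12, 18)→(6, 12): d=(-6,-6) inclusive
  edge (6, 12)→(10, 6): d=(4,-6) inclusive
  edge (10, 6)→(12, 18): d=(2,12) inclusive
    (0,3)@(1, 7): e=[0,-50,110] → ·  [on edge]
    (1,4)@(3, 9): e=[0,-30,90] → ·  [on edge]
    (4,4)@(9, 9): e=[36,6,18] → #
    (5,4)@(11, 9): e=[48,18,-6] → ·
    (2,5)@(5, 11): e=[0,-10,70] → ·  [on edge]
    (3,5)@(7, 11): e=[12,2,46] → #
    (5,5)@(11, 11): e=[36,26,-2] → ·
    (3,6)@(7, 13): e=[0,10,50] → #  [on edge]
    (5,6)@(11, 13): e=[24,34,2] → #
    (6,6)@(13, 13): e=[36,46,-22] → ·
    (3,7)@(7, 15): e=[-12,18,54] → ·
    (4,7)@(9, 15): e=[0,30,30] → #  [on edge]
    (5,8)@(11, 17): e=[0,50,10] → #  [on edge]
    (6,9)@(13, 19): e=[0,70,-10] → ·  [on edge]
  covered (9 px):
    · · · · · · · ·
    · · · · · · · ·
    · · · · · · · ·
    · · · · · · · ·
    · · · · # · · ·
    · · · # # · · ·
    · · · # # # · ·
    · · · · # # · ·
    · · · · · # · ·
    · · · · · · · ·
T2:
  2·area = 40  (B↔C swapped to make it positive)
  edge (8, 8)→(2, 4): d=(-6,-4) inclusive
  edge (2, 4)→(12, 4): d=(10,0) inclusive
  edge (12, 4)→(8, 8): d=(-4,4) inclusive
    (7,0)@(15, 1): e=[70,-30,0] → ·  [on edge]
    (6,1)@(13, 3): e=[50,-10,0] → ·  [on edge]
    (2,2)@(5, 5): e=[6,10,24] → #
    (3,2)@(7, 5): e=[14,10,16] → #
    (4,2)@(9, 5): e=[22,10,8] → #
    (5,2)@(11, 5): e=[30,10,0] → #  [on edge]
    (6,2)@(13, 5): e=[38,10,-8] → ·
    (2,3)@(5, 7): e=[-6,30,16] → ·
    (3,3)@(7, 7): e=[2,30,8] → #
    (4,3)@(9, 7): e=[10,30,0] → #  [on edge]
    (5,3)@(11, 7): e=[18,30,-8] → ·
    (3,4)@(7, 9): e=[-10,50,0] → ·  [on edge]
    (2,5)@(5, 11): e=[-30,70,0] → ·  [on edge]
    (1,6)@(3, 13): e=[-50,90,0] → ·  [on edge]
    (0,7)@(1, 15): e=[-70,110,0] → ·  [on edge]
  covered (6 px):
    · · · · · · · ·
    · · · · · · · ·
    · · # # # # · ·
    · · · # # · · ·
    · · · · · · · ·
    · · · · · · · ·
    · · · · · · · ·
    · · · · · · · ·
    · · · · · · · ·
    · · · · · · · ·
T3:
  2·area = 80
  edge (8, 4)→(12, 14): d=(4,10) inclusive
  edge (12, 14)→(4, 14): d=(-8,0) inclusive
  edge (4, 14)→(8, 4): d=(4,-10) inclusive
    (3,3)@(7, 7): e=[22,56,2] → #
    (4,3)@(9, 7): e=[2,56,22] → #
    (5,3)@(11, 7): e=[-18,56,42] → ·
    (3,4)@(7, 9): e=[30,40,10] → #
    (5,4)@(11, 9): e=[-10,40,50] → ·
    (3,5)@(7, 11): e=[38,24,18] → #
    (5,5)@(11, 11): e=[-2,24,58] → ·
    (2,6)@(5, 13): e=[66,8,6] → #
    (5,6)@(11, 13): e=[6,8,66] → #
    (6,6)@(13, 13): e=[-14,8,86] → ·
    (2,7)@(5, 15): e=[74,-8,14] → ·
    (3,7)@(7, 15): e=[54,-8,34] → ·
  covered (10 px):
    · · · · · · · ·
    · · · · · · · ·
    · · · · · · · ·
    · · · # # · · ·
    · · · # # · · ·
    · · · # # · · ·
    · · # # # # · ·
    · · · · · · · ·
    · · · · · · · ·
    · · · · · · · ·
T4:
  2·area = 54
  edge (8, 0)→(11, 0): d=(3,0) inclusive
  edge (11, 0)→(12, 18): d=(1,18) inclusive
  edge (12, 18)→(8, 0): d=(-4,-18) inclusive
    (4,0)@(9, 1): e=[3,37,14] → #
    (5,0)@(11, 1): e=[3,1,50] → #
    (6,0)@(13, 1): e=[3,-35,86] → ·
    (4,1)@(9, 3): e=[9,39,6] → #
    (6,1)@(13, 3): e=[9,-33,78] → ·
    (4,2)@(9, 5): e=[15,41,-2] → ·
    (5,2)@(11, 5): e=[15,5,34] → #
    (6,2)@(13, 5): e=[15,-31,70] → ·
    (5,3)@(11, 7): e=[21,7,26] → #
    (6,3)@(13, 7): e=[21,-29,62] → ·
    (5,4)@(11, 9): e=[27,9,18] → #
    (6,4)@(13, 9): e=[27,-27,54] → ·
  covered (9 px):
    · · · · # # · ·
    · · · · # # · ·
    · · · · · # · ·
    · · · · · # · ·
    · · · · · # · ·
    · · · · · # · ·
    · · · · · # · ·
    · · · · · · · ·
    · · · · · · · ·
    · · · · · · · ·

Z-buffer (winner per pixel, '.' = empty):
  . . . . 4 4 . .
  . . . . 4 4 . .
  . . 2 2 2 2 . .
  . . . 2 2 4 . .
  . . 0 3 1 4 . .
  . . . 1 1 4 . .
  . . 3 1 1 4 . .
  . . . . 1 1 . .
  . . . . . 1 . .
  . . . . . . . .

Final: 1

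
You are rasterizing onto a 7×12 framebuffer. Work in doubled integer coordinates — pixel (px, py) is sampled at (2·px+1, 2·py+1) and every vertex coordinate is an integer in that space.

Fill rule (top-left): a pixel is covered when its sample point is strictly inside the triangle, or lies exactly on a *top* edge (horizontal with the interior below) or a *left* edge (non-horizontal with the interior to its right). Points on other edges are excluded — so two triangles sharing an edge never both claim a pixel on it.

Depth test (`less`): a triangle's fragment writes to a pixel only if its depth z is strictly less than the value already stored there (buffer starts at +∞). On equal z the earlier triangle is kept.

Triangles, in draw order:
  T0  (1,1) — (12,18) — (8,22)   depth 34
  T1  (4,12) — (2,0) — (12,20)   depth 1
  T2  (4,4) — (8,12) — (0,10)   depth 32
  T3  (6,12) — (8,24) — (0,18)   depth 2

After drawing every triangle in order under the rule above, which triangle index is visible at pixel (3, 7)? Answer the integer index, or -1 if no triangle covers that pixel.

T0:
  2·area = 112
  edge (1, 1)→(12, 18): d=(11,17) right/bottom  bias=-1
  edge (12, 18)→(8, 22): d=(-4,4) right/bottom  bias=-1
  edge (8, 22)→(1, 1): d=(-7,-21) top-left  bias=+0
    (0,0)@(1, 1): e=[0,112,0] → ·  [on edge]
    (1,2)@(3, 5): e=[10,88,14] → █
    (2,2)@(5, 5): e=[-24,80,56] → ·
    (1,3)@(3, 7): e=[32,80,0] → █  [on edge]
    (2,3)@(5, 7): e=[-2,72,42] → ·
    (1,4)@(3, 9): e=[54,72,-14] → ·
    (2,4)@(5, 9): e=[20,64,28] → █
    (3,4)@(7, 9): e=[-14,56,70] → ·
    (2,5)@(5, 11): e=[42,56,14] → █
    (3,5)@(7, 11): e=[8,48,56] → █
    (4,5)@(9, 11): e=[-26,40,98] → ·
    (2,6)@(5, 13): e=[64,48,0] → █  [on edge]
    (6,8)@(13, 17): e=[-28,0,140] → ·  [on edge]
    (3,9)@(7, 19): e=[96,16,0] → █  [on edge]
    (5,9)@(11, 19): e=[28,0,84] → ·  [on edge]
    (4,10)@(9, 21): e=[84,0,28] → ·  [on edge]
    (3,11)@(7, 23): e=[140,0,-28] → ·  [on edge]
  covered (14 px):
    · · · · · · ·
    · · · · · · ·
    · █ · · · · ·
    · █ · · · · ·
    · · █ · · · ·
    · · █ █ · · ·
    · · █ █ · · ·
    · · · █ █ · ·
    · · · █ █ █ ·
    · · · █ █ · ·
    · · · · · · ·
    · · · · · · ·
T1:
  2·area = 80
  edge (4, 12)→(2, 0): d=(-2,-12) top-left  bias=+0
  edge (2, 0)→(12, 20): d=(10,20) right/bottom  bias=-1
  edge (12, 20)→(4, 12): d=(-8,-8) top-left  bias=+0
    (1,1)@(3, 3): e=[6,10,64] → █
    (2,1)@(5, 3): e=[30,-30,80] → ·
    (1,2)@(3, 5): e=[2,30,48] → █
    (2,2)@(5, 5): e=[26,-10,64] → ·
    (1,3)@(3, 7): e=[-2,50,32] → ·
    (2,3)@(5, 7): e=[22,10,48] → █
    (3,3)@(7, 7): e=[46,-30,64] → ·
    (0,4)@(1, 9): e=[-30,110,0] → ·  [on edge]
    (2,4)@(5, 9): e=[18,30,32] → █
    (3,4)@(7, 9): e=[42,-10,48] → ·
    (1,5)@(3, 11): e=[-10,90,0] → ·  [on edge]
    (2,5)@(5, 11): e=[14,50,16] → █
    (2,6)@(5, 13): e=[10,70,0] → █  [on edge]
    (3,7)@(7, 15): e=[30,50,0] → █  [on edge]
    (4,8)@(9, 17): e=[50,30,0] → █  [on edge]
    (5,9)@(11, 19): e=[70,10,0] → █  [on edge]
    (6,10)@(13, 21): e=[90,-10,0] → ·  [on edge]
  covered (12 px):
    · · · · · · ·
    · █ · · · · ·
    · █ · · · · ·
    · · █ · · · ·
    · · █ · · · ·
    · · █ █ · · ·
    · · █ █ · · ·
    · · · █ █ · ·
    · · · · █ · ·
    · · · · · █ ·
    · · · · · · ·
    · · · · · · ·
T2:
  2·area = 56
  edge (4, 4)→(8, 12): d=(4,8) right/bottom  bias=-1
  edge (8, 12)→(0, 10): d=(-8,-2) top-left  bias=+0
  edge (0, 10)→(4, 4): d=(4,-6) top-left  bias=+0
    (1,3)@(3, 7): e=[20,30,6] → █
    (2,3)@(5, 7): e=[4,34,18] → █
    (3,3)@(7, 7): e=[-12,38,30] → ·
    (0,4)@(1, 9): e=[44,10,2] → █
    (3,4)@(7, 9): e=[-4,22,38] → ·
    (0,5)@(1, 11): e=[52,-6,10] → ·
    (1,5)@(3, 11): e=[36,-2,22] → ·
    (2,5)@(5, 11): e=[20,2,34] → █
    (3,5)@(7, 11): e=[4,6,46] → █
    (4,5)@(9, 11): e=[-12,10,58] → ·
    (2,6)@(5, 13): e=[28,-14,42] → ·
    (3,6)@(7, 13): e=[12,-10,54] → ·
  covered (7 px):
    · · · · · · ·
    · · · · · · ·
    · · · · · · ·
    · █ █ · · · ·
    █ █ █ · · · ·
    · · █ █ · · ·
    · · · · · · ·
    · · · · · · ·
    · · · · · · ·
    · · · · · · ·
    · · · · · · ·
    · · · · · · ·
T3:
  2·area = 84
  edge (6, 12)→(8, 24): d=(2,12) right/bottom  bias=-1
  edge (8, 24)→(0, 18): d=(-8,-6) top-left  bias=+0
  edge (0, 18)→(6, 12): d=(6,-6) top-left  bias=+0
    (6,2)@(13, 5): e=[-98,182,0] → ·  [on edge]
    (5,3)@(11, 7): e=[-70,154,0] → ·  [on edge]
    (4,4)@(9, 9): e=[-42,126,0] → ·  [on edge]
    (3,5)@(7, 11): e=[-14,98,0] → ·  [on edge]
    (2,6)@(5, 13): e=[14,70,0] → █  [on edge]
    (3,6)@(7, 13): e=[-10,82,12] → ·
    (1,7)@(3, 15): e=[42,42,0] → █  [on edge]
    (3,7)@(7, 15): e=[-6,66,24] → ·
    (0,8)@(1, 17): e=[70,14,0] → █  [on edge]
    (3,8)@(7, 17): e=[-2,50,36] → ·
    (0,9)@(1, 19): e=[74,-2,12] → ·
    (1,9)@(3, 19): e=[50,10,24] → █
  covered (12 px):
    · · · · · · ·
    · · · · · · ·
    · · · · · · ·
    · · · · · · ·
    · · · · · · ·
    · · · · · · ·
    · · █ · · · ·
    · █ █ · · · ·
    █ █ █ · · · ·
    · █ █ █ · · ·
    · · █ █ · · ·
    · · · █ · · ·

Z-buffer (winner per pixel, '.' = empty):
  . . . . . . .
  . 1 . . . . .
  . 1 . . . . .
  . 2 1 . . . .
  2 2 1 . . . .
  . . 1 1 . . .
  . . 1 1 . . .
  . 3 3 1 1 . .
  3 3 3 0 1 0 .
  . 3 3 3 0 1 .
  . . 3 3 . . .
  . . . 3 . . .

Final: 1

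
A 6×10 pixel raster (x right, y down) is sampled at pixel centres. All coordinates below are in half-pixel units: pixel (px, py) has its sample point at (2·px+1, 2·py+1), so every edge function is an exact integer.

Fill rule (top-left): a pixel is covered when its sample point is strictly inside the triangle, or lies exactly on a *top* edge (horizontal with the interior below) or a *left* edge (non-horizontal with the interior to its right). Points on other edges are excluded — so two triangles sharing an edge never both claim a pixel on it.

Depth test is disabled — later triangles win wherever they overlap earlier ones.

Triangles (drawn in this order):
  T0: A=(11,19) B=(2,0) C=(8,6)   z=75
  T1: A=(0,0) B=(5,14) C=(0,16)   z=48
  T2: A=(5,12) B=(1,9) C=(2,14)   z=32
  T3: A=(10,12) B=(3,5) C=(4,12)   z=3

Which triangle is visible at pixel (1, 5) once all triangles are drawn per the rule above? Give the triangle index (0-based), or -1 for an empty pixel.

T0:
  2·area = 60
  edge (11, 19)→(2, 0): d=(-9,-19) top-left  bias=+0
  edge (2, 0)→(8, 6): d=(6,6) right/bottom  bias=-1
  edge (8, 6)→(11, 19): d=(3,13) right/bottom  bias=-1
    (1,0)@(3, 1): e=[10,0,50] → ·  [on edge]
    (2,1)@(5, 3): e=[30,0,30] → ·  [on edge]
    (2,2)@(5, 5): e=[12,12,36] → #
    (3,2)@(7, 5): e=[50,0,10] → ·  [on edge]
    (2,3)@(5, 7): e=[-6,24,42] → ·
    (3,3)@(7, 7): e=[32,12,16] → #
    (4,3)@(9, 7): e=[70,0,-10] → ·  [on edge]
    (3,4)@(7, 9): e=[14,24,22] → #
    (4,4)@(9, 9): e=[52,12,-4] → ·
    (5,4)@(11, 9): e=[90,0,-30] → ·  [on edge]
    (3,5)@(7, 11): e=[-4,36,28] → ·
    (4,5)@(9, 11): e=[34,24,2] → #
    (5,9)@(11, 19): e=[0,60,0] → ·  [on edge]
  covered (5 px):
    · · · · · ·
    · · · · · ·
    · · # · · ·
    · · · # · ·
    · · · # · ·
    · · · · # ·
    · · · · # ·
    · · · · · ·
    · · · · · ·
    · · · · · ·
T1:
  2·area = 80
  edge (0, 0)→(5, 14): d=(5,14) right/bottom  bias=-1
  edge (5, 14)→(0, 16): d=(-5,2) right/bottom  bias=-1
  edge (0, 16)→(0, 0): d=(0,-16) top-left  bias=+0
    (0,1)@(1, 3): e=[1,63,16] → #
    (1,1)@(3, 3): e=[-27,59,48] → ·
    (0,2)@(1, 5): e=[11,53,16] → #
    (1,2)@(3, 5): e=[-17,49,48] → ·
    (0,3)@(1, 7): e=[21,43,16] → #
    (1,3)@(3, 7): e=[-7,39,48] → ·
    (0,4)@(1, 9): e=[31,33,16] → #
    (1,4)@(3, 9): e=[3,29,48] → #
    (2,4)@(5, 9): e=[-25,25,80] → ·
    (0,5)@(1, 11): e=[41,23,16] → #
    (2,5)@(5, 11): e=[-15,15,80] → ·
    (0,6)@(1, 13): e=[51,13,16] → #
  covered (10 px):
    · · · · · ·
    # · · · · ·
    # · · · · ·
    # · · · · ·
    # # · · · ·
    # # · · · ·
    # # · · · ·
    # · · · · ·
    · · · · · ·
    · · · · · ·
T2:
  2·area = 17  (B↔C swapped to make it positive)
  edge (5, 12)→(2, 14): d=(-3,2) right/bottom  bias=-1
  edge (2, 14)→(1, 9): d=(-1,-5) top-left  bias=+0
  edge (1, 9)→(5, 12): d=(4,3) right/bottom  bias=-1
    (0,4)@(1, 9): e=[17,0,0] → ·  [on edge]
    (1,5)@(3, 11): e=[7,8,2] → #
    (2,5)@(5, 11): e=[3,18,-4] → ·
    (1,6)@(3, 13): e=[1,6,10] → #
    (2,6)@(5, 13): e=[-3,16,4] → ·
    (1,7)@(3, 15): e=[-5,4,18] → ·
    (4,7)@(9, 15): e=[-17,34,0] → ·  [on edge]
    (1,9)@(3, 19): e=[-17,0,34] → ·  [on edge]
  covered (2 px):
    · · · · · ·
    · · · · · ·
    · · · · · ·
    · · · · · ·
    · · · · · ·
    · # · · · ·
    · # · · · ·
    · · · · · ·
    · · · · · ·
    · · · · · ·
T3:
  2·area = 42  (B↔C swapped to make it positive)
  edge (10, 12)→(4, 12): d=(-6,0) right/bottom  bias=-1
  edge (4, 12)→(3, 5): d=(-1,-7) top-left  bias=+0
  edge (3, 5)→(10, 12): d=(7,7) right/bottom  bias=-1
    (0,1)@(1, 3): e=[54,-12,0] → ·  [on edge]
    (1,2)@(3, 5): e=[42,0,0] → ·  [on edge]
    (2,3)@(5, 7): e=[30,12,0] → ·  [on edge]
    (2,4)@(5, 9): e=[18,10,14] → #
    (3,4)@(7, 9): e=[18,24,0] → ·  [on edge]
    (2,5)@(5, 11): e=[6,8,28] → #
    (3,5)@(7, 11): e=[6,22,14] → #
    (4,5)@(9, 11): e=[6,36,0] → ·  [on edge]
    (2,6)@(5, 13): e=[-6,6,42] → ·
    (3,6)@(7, 13): e=[-6,20,28] → ·
    (5,6)@(11, 13): e=[-6,48,0] → ·  [on edge]
    (2,9)@(5, 19): e=[-42,0,84] → ·  [on edge]
  covered (3 px):
    · · · · · ·
    · · · · · ·
    · · · · · ·
    · · · · · ·
    · · # · · ·
    · · # # · ·
    · · · · · ·
    · · · · · ·
    · · · · · ·
    · · · · · ·

Z-buffer (winner per pixel, '.' = empty):
  . . . . . .
  1 . . . . .
  1 . 0 . . .
  1 . . 0 . .
  1 1 3 0 . .
  1 2 3 3 0 .
  1 2 . . 0 .
  1 . . . . .
  . . . . . .
  . . . . . .

Answer: 2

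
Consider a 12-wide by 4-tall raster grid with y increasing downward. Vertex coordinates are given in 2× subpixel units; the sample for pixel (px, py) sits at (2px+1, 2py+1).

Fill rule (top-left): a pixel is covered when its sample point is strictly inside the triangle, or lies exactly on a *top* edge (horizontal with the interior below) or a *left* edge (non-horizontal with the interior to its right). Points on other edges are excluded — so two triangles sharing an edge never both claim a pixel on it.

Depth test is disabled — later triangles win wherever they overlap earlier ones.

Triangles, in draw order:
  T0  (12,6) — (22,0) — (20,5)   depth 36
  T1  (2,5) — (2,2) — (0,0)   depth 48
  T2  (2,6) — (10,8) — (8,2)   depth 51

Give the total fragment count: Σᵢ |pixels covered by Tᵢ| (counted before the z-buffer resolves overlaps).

T0:
  2·area = 38
  edge (12, 6)→(22, 0): d=(10,-6) top-left  bias=+0
  edge (22, 0)→(20, 5): d=(-2,5) right/bottom  bias=-1
  edge (20, 5)→(12, 6): d=(-8,1) right/bottom  bias=-1
    (10,0)@(21, 1): e=[4,3,31] → #
    (11,0)@(23, 1): e=[16,-7,29] → ·
    (8,1)@(17, 3): e=[0,19,19] → #  [on edge]
    (9,1)@(19, 3): e=[12,9,17] → #
    (10,1)@(21, 3): e=[24,-1,15] → ·
    (7,2)@(15, 5): e=[8,25,5] → #
    (10,2)@(21, 5): e=[44,-5,-1] → ·
    (7,3)@(15, 7): e=[28,21,-11] → ·
    (8,3)@(17, 7): e=[40,11,-13] → ·
    (9,3)@(19, 7): e=[52,1,-15] → ·
  covered (6 px):
    · · · · · · · · · · # ·
    · · · · · · · · # # · ·
    · · · · · · · # # # · ·
    · · · · · · · · · · · ·
T1:
  2·area = 6  (B↔C swapped to make it positive)
  edge (2, 5)→(0, 0): d=(-2,-5) top-left  bias=+0
  edge (0, 0)→(2, 2): d=(2,2) right/bottom  bias=-1
  edge (2, 2)→(2, 5): d=(0,3) right/bottom  bias=-1
    (0,0)@(1, 1): e=[3,0,3] → ·  [on edge]
    (1,1)@(3, 3): e=[9,0,-3] → ·  [on edge]
    (2,2)@(5, 5): e=[15,0,-9] → ·  [on edge]
    (3,3)@(7, 7): e=[21,0,-15] → ·  [on edge]
  covered (0 px):
    · · · · · · · · · · · ·
    · · · · · · · · · · · ·
    · · · · · · · · · · · ·
    · · · · · · · · · · · ·
T2:
  2·area = 44  (B↔C swapped to make it positive)
  edge (2, 6)→(8, 2): d=(6,-4) top-left  bias=+0
  edge (8, 2)→(10, 8): d=(2,6) right/bottom  bias=-1
  edge (10, 8)→(2, 6): d=(-8,-2) top-left  bias=+0
    (3,1)@(7, 3): e=[2,8,34] → #
    (4,1)@(9, 3): e=[10,-4,38] → ·
    (2,2)@(5, 5): e=[6,24,14] → #
    (4,2)@(9, 5): e=[22,0,22] → ·  [on edge]
    (2,3)@(5, 7): e=[18,28,-2] → ·
    (3,3)@(7, 7): e=[26,16,2] → #
    (4,3)@(9, 7): e=[34,4,6] → #
    (5,3)@(11, 7): e=[42,-8,10] → ·
  covered (5 px):
    · · · · · · · · · · · ·
    · · · # · · · · · · · ·
    · · # # · · · · · · · ·
    · · · # # · · · · · · ·

Result: 11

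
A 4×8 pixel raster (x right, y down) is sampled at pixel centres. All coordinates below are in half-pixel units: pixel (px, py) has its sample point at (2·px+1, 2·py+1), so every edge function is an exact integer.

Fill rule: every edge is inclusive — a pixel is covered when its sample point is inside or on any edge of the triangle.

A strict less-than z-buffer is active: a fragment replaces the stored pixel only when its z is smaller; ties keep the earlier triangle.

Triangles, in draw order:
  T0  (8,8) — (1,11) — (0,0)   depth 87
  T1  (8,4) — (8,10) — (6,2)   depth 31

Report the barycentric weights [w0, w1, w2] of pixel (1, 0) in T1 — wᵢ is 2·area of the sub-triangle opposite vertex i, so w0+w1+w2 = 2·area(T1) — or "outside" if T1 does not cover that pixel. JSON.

T0:
  2·area = 80
  edge (8, 8)→(1, 11): d=(-7,3) inclusive
  edge (1, 11)→(0, 0): d=(-1,-11) inclusive
  edge (0, 0)→(8, 8): d=(8,8) inclusive
    (0,0)@(1, 1): e=[70,10,0] → █  [on edge]
    (1,0)@(3, 1): e=[64,32,-16] → ·
    (0,1)@(1, 3): e=[56,8,16] → █
    (1,1)@(3, 3): e=[50,30,0] → █  [on edge]
    (2,1)@(5, 3): e=[44,52,-16] → ·
    (0,2)@(1, 5): e=[42,6,32] → █
    (2,2)@(5, 5): e=[30,50,0] → █  [on edge]
    (3,2)@(7, 5): e=[24,72,-16] → ·
    (0,3)@(1, 7): e=[28,4,48] → █
    (3,3)@(7, 7): e=[10,70,0] → █  [on edge]
    (0,4)@(1, 9): e=[14,2,64] → █
    (3,4)@(7, 9): e=[-4,68,16] → ·
    (0,5)@(1, 11): e=[0,0,80] → █  [on edge]
  covered (14 px):
    █ · · ·
    █ █ · ·
    █ █ █ ·
    █ █ █ █
    █ █ █ ·
    █ · · ·
    · · · ·
    · · · ·
T1:
  2·area = 12
  edge (8, 4)→(8, 10): d=(0,6) inclusive
  edge (8, 10)→(6, 2): d=(-2,-8) inclusive
  edge (6, 2)→(8, 4): d=(2,2) inclusive
    (2,0)@(5, 1): e=[18,-6,0] → ·  [on edge]
    (3,1)@(7, 3): e=[6,6,0] → █  [on edge]
    (3,2)@(7, 5): e=[6,2,4] → █
    (3,3)@(7, 7): e=[6,-2,8] → ·
  covered (2 px):
    · · · ·
    · · · █
    · · · █
    · · · ·
    · · · ·
    · · · ·
    · · · ·
    · · · ·

Final: "outside"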